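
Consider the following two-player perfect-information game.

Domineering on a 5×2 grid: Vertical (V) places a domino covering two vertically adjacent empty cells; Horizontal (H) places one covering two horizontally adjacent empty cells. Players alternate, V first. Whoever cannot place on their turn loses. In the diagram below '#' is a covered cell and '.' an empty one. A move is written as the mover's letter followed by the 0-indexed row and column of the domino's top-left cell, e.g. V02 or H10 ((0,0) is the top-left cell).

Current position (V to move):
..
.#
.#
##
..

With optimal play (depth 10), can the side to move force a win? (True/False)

V winning at [../.#/.#/##/..]: False

[../.#/.#/##/..] V move#1: V00:-1/#./##/.#/##/..*, V10:-1/../##/##/##/..
[#./##/.#/##/..] H move#2: H40:+1/#./##/.#/##/##*
[#./##/.#/##/##] end (terminal -1, V#3); searched ../.#/.#/##/.. to 10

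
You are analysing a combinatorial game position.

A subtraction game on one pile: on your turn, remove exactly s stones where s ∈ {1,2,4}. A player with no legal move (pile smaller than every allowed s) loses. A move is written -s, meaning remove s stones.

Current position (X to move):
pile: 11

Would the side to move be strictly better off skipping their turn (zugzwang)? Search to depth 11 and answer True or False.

zugzwang(11, X) = False

p1 X@[11]: -1[10]-1 -2[9]+1* -4[7]-1
p2 O@[9]: -1[8]-1* -2[7]-1 -4[5]-1
p3 X@[8]: -1[7]-1 -2[6]+1* -4[4]-1
p4 O@[6]: -1[5]-1* -2[4]-1 -4[2]-1
p5 X@[5]: -1[4]-1 -2[3]+1* -4[1]-1
p6 O@[3]: -1[2]-1* -2[1]-1
p7 X@[2]: -1[1]-1 -2[0]+1*
p8 O@[0] terminal -1; root [11] d11
if X skipped the turn, O would face:
~ p1 O@[11]: -1[10]-1 -2[9]+1* -4[7]-1
~ p2 X@[9]: -1[8]-1* -2[7]-1 -4[5]-1
~ p3 O@[8]: -1[7]-1 -2[6]+1* -4[4]-1
~ p4 X@[6]: -1[5]-1* -2[4]-1 -4[2]-1
~ p5 O@[5]: -1[4]-1 -2[3]+1* -4[1]-1
~ p6 X@[3]: -1[2]-1* -2[1]-1
~ p7 O@[2]: -1[1]-1 -2[0]+1*
~ p8 X@[0] terminal -1; root [11] d11
compare (X): move=+1 vs pass=-1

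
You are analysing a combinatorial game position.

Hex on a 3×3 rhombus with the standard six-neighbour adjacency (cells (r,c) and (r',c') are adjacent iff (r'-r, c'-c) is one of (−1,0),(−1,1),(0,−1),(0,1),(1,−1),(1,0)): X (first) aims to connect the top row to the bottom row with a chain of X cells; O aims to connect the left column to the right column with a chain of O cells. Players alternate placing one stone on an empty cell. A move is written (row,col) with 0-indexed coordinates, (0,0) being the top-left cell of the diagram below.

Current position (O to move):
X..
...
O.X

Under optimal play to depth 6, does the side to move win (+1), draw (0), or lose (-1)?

ply 1, O at X../.../O.X | (0,1)=-1→XO./.../O.X; (0,2)=-1→X.O/.../O.X; (1,0)=-1→X../O../O.X; (1,1)=+1→X../.O./O.X*; (1,2)=+1→X../..O/O.X; (2,1)=-1→X../.../OOX
ply 2, X at X../.O./O.X | (0,1)=-1→XX./.O./O.X*; (0,2)=-1→X.X/.O./O.X; (1,0)=-1→X../XO./O.X; (1,2)=-1→X../.OX/O.X; (2,1)=-1→X../.O./OXX
ply 3, O at XX./.O./O.X | (0,2)=+1→XXO/.O./O.X*; (1,0)=+1→XX./OO./O.X; (1,2)=+1→XX./.OO/O.X; (2,1)=+1→XX./.O./OOX
ply 4: XXO/.O./O.X is terminal -1 (X); from X../.../O.X depth 6

value(X../.../O.X, O) = +1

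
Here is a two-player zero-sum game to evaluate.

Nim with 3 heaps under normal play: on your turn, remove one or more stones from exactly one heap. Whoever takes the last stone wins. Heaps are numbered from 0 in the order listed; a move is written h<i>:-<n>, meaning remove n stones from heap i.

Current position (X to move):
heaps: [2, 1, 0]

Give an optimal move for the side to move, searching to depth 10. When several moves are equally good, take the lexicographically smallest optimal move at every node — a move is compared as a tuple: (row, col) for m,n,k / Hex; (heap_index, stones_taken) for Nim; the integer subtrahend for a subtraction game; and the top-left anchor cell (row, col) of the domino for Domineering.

X's best at [(2,1,0)]: h0:-1

[(2,1,0)] X move#1: h0:-1:+1/(1,1,0)*, h0:-2:-1/(0,1,0), h1:-1:-1/(2,0,0)
[(1,1,0)] O move#2: h0:-1:-1/(0,1,0)*, h1:-1:-1/(1,0,0)
[(0,1,0)] X move#3: h1:-1:+1/(0,0,0)*
[(0,0,0)] end (terminal -1, O#4); searched (2,1,0) to 10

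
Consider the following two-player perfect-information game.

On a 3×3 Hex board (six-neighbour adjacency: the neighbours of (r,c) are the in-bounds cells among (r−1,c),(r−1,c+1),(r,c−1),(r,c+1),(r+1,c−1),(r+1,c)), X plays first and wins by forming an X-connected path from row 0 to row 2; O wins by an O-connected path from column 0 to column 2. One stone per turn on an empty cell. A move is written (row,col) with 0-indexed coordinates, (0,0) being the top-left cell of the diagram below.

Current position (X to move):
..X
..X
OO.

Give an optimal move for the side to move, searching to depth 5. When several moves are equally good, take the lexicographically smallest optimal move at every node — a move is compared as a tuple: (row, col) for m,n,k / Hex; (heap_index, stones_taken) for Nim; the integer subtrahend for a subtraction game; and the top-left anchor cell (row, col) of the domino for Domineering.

X's best at [..X/..X/OO.]: (2,2)

ply 1, X at ..X/..X/OO. | (0,0)=-1→X.X/..X/OO.; (0,1)=-1→.XX/..X/OO.; (1,0)=-1→..X/X.X/OO.; (1,1)=-1→..X/.XX/OO.; (2,2)=+1→..X/..X/OOX*
ply 2: ..X/..X/OOX is terminal -1 (O); from ..X/..X/OO. depth 5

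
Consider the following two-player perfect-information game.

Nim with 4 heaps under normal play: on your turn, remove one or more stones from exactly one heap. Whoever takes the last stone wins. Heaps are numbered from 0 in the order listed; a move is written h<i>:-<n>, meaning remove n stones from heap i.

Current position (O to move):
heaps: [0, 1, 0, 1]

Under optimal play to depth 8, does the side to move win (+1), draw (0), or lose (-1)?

ply 1, O at (0,1,0,1) | h1:-1=-1→(0,0,0,1)*; h3:-1=-1→(0,1,0,0)
ply 2, X at (0,0,0,1) | h3:-1=+1→(0,0,0,0)*
ply 3: (0,0,0,0) is terminal -1 (O); from (0,1,0,1) depth 8

value((0,1,0,1), O) = -1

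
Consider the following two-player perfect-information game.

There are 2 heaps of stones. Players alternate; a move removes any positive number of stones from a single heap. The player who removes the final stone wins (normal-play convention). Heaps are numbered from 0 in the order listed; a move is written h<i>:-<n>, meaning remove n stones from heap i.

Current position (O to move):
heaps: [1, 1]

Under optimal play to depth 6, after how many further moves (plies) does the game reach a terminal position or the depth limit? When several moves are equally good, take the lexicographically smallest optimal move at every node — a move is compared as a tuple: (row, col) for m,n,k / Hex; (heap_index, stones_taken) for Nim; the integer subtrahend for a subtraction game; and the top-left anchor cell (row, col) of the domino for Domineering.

PV length from [(1,1)]: 2 plies

p1 O@[(1,1)]: h0:-1[(0,1)]-1* h1:-1[(1,0)]-1
p2 X@[(0,1)]: h1:-1[(0,0)]+1*
p3 O@[(0,0)] terminal -1; root [(1,1)] d6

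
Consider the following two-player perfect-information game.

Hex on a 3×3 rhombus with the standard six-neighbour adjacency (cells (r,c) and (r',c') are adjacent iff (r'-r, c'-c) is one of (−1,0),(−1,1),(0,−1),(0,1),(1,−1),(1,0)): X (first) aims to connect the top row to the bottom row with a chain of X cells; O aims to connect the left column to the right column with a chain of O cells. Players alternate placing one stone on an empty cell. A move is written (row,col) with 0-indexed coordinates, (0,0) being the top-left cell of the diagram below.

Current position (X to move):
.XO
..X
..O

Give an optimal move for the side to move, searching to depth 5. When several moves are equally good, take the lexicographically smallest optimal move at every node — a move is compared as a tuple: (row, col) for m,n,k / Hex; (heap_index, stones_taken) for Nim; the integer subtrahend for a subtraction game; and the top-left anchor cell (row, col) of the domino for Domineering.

X's best at [.XO/..X/..O]: (1,1)

p1 X@[.XO/..X/..O]: (0,0)[XXO/..X/..O]-1 (1,0)[.XO/X.X/..O]-1 (1,1)[.XO/.XX/..O]+1* (2,0)[.XO/..X/X.O]+1 (2,1)[.XO/..X/.XO]-1
p2 O@[.XO/.XX/..O]: (0,0)[OXO/.XX/..O]-1* (1,0)[.XO/OXX/..O]-1 (2,0)[.XO/.XX/O.O]-1 (2,1)[.XO/.XX/.OO]-1
p3 X@[OXO/.XX/..O]: (1,0)[OXO/XXX/..O]+1* (2,0)[OXO/.XX/X.O]+1 (2,1)[OXO/.XX/.XO]+1
p4 O@[OXO/XXX/..O]: (2,0)[OXO/XXX/O.O]-1* (2,1)[OXO/XXX/.OO]-1
p5 X@[OXO/XXX/O.O]: (2,1)[OXO/XXX/OXO]+1*
p6 O@[OXO/XXX/OXO] terminal -1; root [.XO/..X/..O] d5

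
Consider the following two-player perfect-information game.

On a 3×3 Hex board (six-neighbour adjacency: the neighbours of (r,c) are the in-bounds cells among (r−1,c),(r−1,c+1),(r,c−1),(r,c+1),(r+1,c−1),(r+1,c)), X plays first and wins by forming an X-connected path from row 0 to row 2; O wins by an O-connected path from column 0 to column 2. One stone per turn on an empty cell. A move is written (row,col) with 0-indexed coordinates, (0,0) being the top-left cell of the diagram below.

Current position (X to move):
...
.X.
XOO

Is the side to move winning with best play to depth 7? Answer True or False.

p1 X@[.../.X./XOO]: (0,0)[X../.X./XOO]+1* (0,1)[.X./.X./XOO]+1 (0,2)[..X/.X./XOO]+1 (1,0)[.../XX./XOO]+1 (1,2)[.../.XX/XOO]+1
p2 O@[X../.X./XOO]: (0,1)[XO./.X./XOO]-1* (0,2)[X.O/.X./XOO]-1 (1,0)[X../OX./XOO]-1 (1,2)[X../.XO/XOO]-1
p3 X@[XO./.X./XOO]: (0,2)[XOX/.X./XOO]+1* (1,0)[XO./XX./XOO]+1 (1,2)[XO./.XX/XOO]+1
p4 O@[XOX/.X./XOO] terminal -1; root [.../.X./XOO] d7

X winning at [.../.X./XOO]: True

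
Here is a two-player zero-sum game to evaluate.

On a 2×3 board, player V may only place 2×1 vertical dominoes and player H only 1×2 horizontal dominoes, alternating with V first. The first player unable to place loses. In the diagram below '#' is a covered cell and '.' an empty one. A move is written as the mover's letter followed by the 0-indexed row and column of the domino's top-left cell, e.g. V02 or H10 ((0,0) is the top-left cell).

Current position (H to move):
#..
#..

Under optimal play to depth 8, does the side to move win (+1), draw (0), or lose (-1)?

value(#../#.., H) = +1

ply 1, H at #../#.. | H01=+1→###/#..*; H11=+1→#../###
ply 2: ###/#.. is terminal -1 (V); from #../#.. depth 8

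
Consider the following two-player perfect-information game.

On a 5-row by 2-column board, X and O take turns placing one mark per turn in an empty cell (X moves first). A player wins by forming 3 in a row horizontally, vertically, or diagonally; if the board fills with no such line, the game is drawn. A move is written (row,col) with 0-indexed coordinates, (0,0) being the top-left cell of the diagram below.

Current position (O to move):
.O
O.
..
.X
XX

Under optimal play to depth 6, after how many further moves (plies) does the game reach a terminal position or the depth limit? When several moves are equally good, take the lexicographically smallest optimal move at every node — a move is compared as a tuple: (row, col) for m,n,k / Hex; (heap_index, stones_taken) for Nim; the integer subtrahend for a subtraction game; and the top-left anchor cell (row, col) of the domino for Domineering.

PV length from [.O/O./../.X/XX]: 3 plies

ply 1, O at .O/O./../.X/XX | (0,0)=-1→OO/O./../.X/XX; (1,1)=-1→.O/OO/../.X/XX; (2,0)=-1→.O/O./O./.X/XX; (2,1)=+1→.O/O./.O/.X/XX*; (3,0)=-1→.O/O./../OX/XX
ply 2, X at .O/O./.O/.X/XX | (0,0)=-1→XO/O./.O/.X/XX*; (1,1)=-1→.O/OX/.O/.X/XX; (2,0)=-1→.O/O./XO/.X/XX; (3,0)=-1→.O/O./.O/XX/XX
ply 3, O at XO/O./.O/.X/XX | (1,1)=+1→XO/OO/.O/.X/XX*; (2,0)=+1→XO/O./OO/.X/XX; (3,0)=+1→XO/O./.O/OX/XX
ply 4: XO/OO/.O/.X/XX is terminal -1 (X); from .O/O./../.X/XX depth 6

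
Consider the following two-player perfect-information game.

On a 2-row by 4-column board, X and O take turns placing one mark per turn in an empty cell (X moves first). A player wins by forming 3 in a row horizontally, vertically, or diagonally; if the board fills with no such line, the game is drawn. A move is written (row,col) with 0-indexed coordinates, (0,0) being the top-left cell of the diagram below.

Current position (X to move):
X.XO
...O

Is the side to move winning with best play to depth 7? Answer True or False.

X winning at [X.XO/...O]: True

[X.XO/...O] X move#1: (0,1):+1/XXXO/...O*, (1,0):+0/X.XO/X..O, (1,1):+0/X.XO/.X.O, (1,2):+0/X.XO/..XO
[XXXO/...O] end (terminal -1, O#2); searched X.XO/...O to 7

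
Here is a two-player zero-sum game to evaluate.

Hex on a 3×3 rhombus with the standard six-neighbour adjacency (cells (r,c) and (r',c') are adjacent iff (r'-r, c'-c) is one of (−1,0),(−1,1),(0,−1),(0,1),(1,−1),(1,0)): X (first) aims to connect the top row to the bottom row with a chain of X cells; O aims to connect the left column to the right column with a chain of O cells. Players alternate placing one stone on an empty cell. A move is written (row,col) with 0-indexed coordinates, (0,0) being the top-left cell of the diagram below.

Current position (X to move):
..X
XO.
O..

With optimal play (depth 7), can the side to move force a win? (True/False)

ply 1, X at ..X/XO./O.. | (0,0)=-1→X.X/XO./O..; (0,1)=-1→.XX/XO./O..; (1,2)=+1→..X/XOX/O..*; (2,1)=-1→..X/XO./OX.; (2,2)=-1→..X/XO./O.X
ply 2, O at ..X/XOX/O.. | (0,0)=-1→O.X/XOX/O..*; (0,1)=-1→.OX/XOX/O..; (2,1)=-1→..X/XOX/OO.; (2,2)=-1→..X/XOX/O.O
ply 3, X at O.X/XOX/O.. | (0,1)=+1→OXX/XOX/O..*; (2,1)=+1→O.X/XOX/OX.; (2,2)=+1→O.X/XOX/O.X
ply 4, O at OXX/XOX/O.. | (2,1)=-1→OXX/XOX/OO.*; (2,2)=-1→OXX/XOX/O.O
ply 5, X at OXX/XOX/OO. | (2,2)=+1→OXX/XOX/OOX*
ply 6: OXX/XOX/OOX is terminal -1 (O); from ..X/XO./O.. depth 7

X winning at [..X/XO./O..]: True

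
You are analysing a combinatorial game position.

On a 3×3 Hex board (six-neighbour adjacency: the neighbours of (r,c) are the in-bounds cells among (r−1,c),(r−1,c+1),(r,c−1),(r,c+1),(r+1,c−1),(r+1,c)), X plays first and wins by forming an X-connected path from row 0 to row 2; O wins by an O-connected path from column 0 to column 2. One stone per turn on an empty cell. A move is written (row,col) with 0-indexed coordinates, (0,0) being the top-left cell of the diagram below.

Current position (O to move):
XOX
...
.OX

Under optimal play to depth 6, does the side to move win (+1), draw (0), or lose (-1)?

p1 O@[XOX/.../.OX]: (1,0)[XOX/O../.OX]-1* (1,1)[XOX/.O./.OX]-1 (1,2)[XOX/..O/.OX]-1 (2,0)[XOX/.../OOX]-1
p2 X@[XOX/O../.OX]: (1,1)[XOX/OX./.OX]+1* (1,2)[XOX/O.X/.OX]+1 (2,0)[XOX/O../XOX]+1
p3 O@[XOX/OX./.OX]: (1,2)[XOX/OXO/.OX]-1* (2,0)[XOX/OX./OOX]-1
p4 X@[XOX/OXO/.OX]: (2,0)[XOX/OXO/XOX]+1*
p5 O@[XOX/OXO/XOX] terminal -1; root [XOX/.../.OX] d6

value(XOX/.../.OX, O) = -1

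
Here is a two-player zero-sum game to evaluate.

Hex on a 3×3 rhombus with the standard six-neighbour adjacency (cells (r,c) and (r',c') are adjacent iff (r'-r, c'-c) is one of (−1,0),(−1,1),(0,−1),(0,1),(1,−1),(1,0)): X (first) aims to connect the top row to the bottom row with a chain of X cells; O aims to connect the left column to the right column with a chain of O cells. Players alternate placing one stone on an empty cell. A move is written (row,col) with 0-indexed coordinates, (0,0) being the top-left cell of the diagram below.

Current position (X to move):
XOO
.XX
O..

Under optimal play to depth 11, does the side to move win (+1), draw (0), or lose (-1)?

ply 1, X at XOO/.XX/O.. | (1,0)=+1→XOO/XXX/O..*; (2,1)=-1→XOO/.XX/OX.; (2,2)=-1→XOO/.XX/O.X
ply 2, O at XOO/XXX/O.. | (2,1)=-1→XOO/XXX/OO.*; (2,2)=-1→XOO/XXX/O.O
ply 3, X at XOO/XXX/OO. | (2,2)=+1→XOO/XXX/OOX*
ply 4: XOO/XXX/OOX is terminal -1 (O); from XOO/.XX/O.. depth 11

value(XOO/.XX/O.., X) = +1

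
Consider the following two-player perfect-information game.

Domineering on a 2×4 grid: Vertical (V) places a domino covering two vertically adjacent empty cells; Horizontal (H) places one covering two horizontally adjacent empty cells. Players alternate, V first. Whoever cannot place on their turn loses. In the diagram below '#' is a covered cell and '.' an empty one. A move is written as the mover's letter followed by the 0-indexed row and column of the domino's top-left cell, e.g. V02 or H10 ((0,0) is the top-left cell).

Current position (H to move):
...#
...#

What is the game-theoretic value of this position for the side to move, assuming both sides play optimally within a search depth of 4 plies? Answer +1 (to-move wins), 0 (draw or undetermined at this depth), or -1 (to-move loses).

value(...#/...#, H) = +1

[...#/...#] H move#1: H00:+1/##.#/...#*, H01:+1/.###/...#, H10:+1/...#/##.#, H11:+1/...#/.###
[##.#/...#] V move#2: V02:-1/####/..##*
[####/..##] H move#3: H10:+1/####/####*
[####/####] end (terminal -1, V#4); searched ...#/...# to 4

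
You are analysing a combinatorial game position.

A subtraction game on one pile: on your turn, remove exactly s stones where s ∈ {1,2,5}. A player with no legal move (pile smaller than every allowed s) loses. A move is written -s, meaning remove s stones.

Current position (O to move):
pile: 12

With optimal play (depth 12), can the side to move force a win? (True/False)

[12] O move#1: -1:-1/11*, -2:-1/10, -5:-1/7
[11] X move#2: -1:-1/10, -2:+1/9*, -5:+1/6
[9] O move#3: -1:-1/8*, -2:-1/7, -5:-1/4
[8] X move#4: -1:-1/7, -2:+1/6*, -5:+1/3
[6] O move#5: -1:-1/5*, -2:-1/4, -5:-1/1
[5] X move#6: -1:-1/4, -2:+1/3*, -5:+1/0
[3] O move#7: -1:-1/2*, -2:-1/1
[2] X move#8: -1:-1/1, -2:+1/0*
[0] end (terminal -1, O#9); searched 12 to 12

O winning at [12]: False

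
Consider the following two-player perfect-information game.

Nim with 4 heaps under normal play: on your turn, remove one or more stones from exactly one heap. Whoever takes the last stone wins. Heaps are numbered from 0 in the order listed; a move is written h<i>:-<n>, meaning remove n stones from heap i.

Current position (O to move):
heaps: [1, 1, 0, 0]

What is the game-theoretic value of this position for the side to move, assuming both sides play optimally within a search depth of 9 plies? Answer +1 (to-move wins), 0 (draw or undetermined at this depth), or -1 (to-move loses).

[(1,1,0,0)] O move#1: h0:-1:-1/(0,1,0,0)*, h1:-1:-1/(1,0,0,0)
[(0,1,0,0)] X move#2: h1:-1:+1/(0,0,0,0)*
[(0,0,0,0)] end (terminal -1, O#3); searched (1,1,0,0) to 9

value((1,1,0,0), O) = -1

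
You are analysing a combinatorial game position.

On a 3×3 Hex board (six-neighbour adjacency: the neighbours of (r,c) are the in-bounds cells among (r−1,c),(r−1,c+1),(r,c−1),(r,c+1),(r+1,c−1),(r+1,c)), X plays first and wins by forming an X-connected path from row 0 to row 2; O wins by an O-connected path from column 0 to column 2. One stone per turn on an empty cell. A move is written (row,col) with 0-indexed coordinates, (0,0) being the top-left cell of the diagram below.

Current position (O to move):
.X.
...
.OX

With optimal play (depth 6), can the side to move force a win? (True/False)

ply 1, O at .X./.../.OX | (0,0)=-1→OX./.../.OX; (0,2)=-1→.XO/.../.OX; (1,0)=-1→.X./O../.OX; (1,1)=+1→.X./.O./.OX*; (1,2)=-1→.X./..O/.OX; (2,0)=-1→.X./.../OOX
ply 2, X at .X./.O./.OX | (0,0)=-1→XX./.O./.OX*; (0,2)=-1→.XX/.O./.OX; (1,0)=-1→.X./XO./.OX; (1,2)=-1→.X./.OX/.OX; (2,0)=-1→.X./.O./XOX
ply 3, O at XX./.O./.OX | (0,2)=+1→XXO/.O./.OX*; (1,0)=+1→XX./OO./.OX; (1,2)=+1→XX./.OO/.OX; (2,0)=+1→XX./.O./OOX
ply 4, X at XXO/.O./.OX | (1,0)=-1→XXO/XO./.OX*; (1,2)=-1→XXO/.OX/.OX; (2,0)=-1→XXO/.O./XOX
ply 5, O at XXO/XO./.OX | (1,2)=-1→XXO/XOO/.OX; (2,0)=+1→XXO/XO./OOX*
ply 6: XXO/XO./OOX is terminal -1 (X); from .X./.../.OX depth 6

O winning at [.X./.../.OX]: True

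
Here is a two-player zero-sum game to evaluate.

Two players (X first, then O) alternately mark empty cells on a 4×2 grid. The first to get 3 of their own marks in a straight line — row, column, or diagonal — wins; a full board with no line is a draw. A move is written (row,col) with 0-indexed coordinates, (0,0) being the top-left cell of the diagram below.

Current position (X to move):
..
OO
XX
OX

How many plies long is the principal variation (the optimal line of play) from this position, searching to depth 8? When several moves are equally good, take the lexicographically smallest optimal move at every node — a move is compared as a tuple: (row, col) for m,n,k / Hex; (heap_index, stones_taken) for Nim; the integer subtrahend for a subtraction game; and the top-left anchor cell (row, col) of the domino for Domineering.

p1 X@[../OO/XX/OX]: (0,0)[X./OO/XX/OX]+0* (0,1)[.X/OO/XX/OX]+0
p2 O@[X./OO/XX/OX]: (0,1)[XO/OO/XX/OX]+0*
p3 X@[XO/OO/XX/OX] terminal +0; root [../OO/XX/OX] d8

PV length from [../OO/XX/OX]: 2 plies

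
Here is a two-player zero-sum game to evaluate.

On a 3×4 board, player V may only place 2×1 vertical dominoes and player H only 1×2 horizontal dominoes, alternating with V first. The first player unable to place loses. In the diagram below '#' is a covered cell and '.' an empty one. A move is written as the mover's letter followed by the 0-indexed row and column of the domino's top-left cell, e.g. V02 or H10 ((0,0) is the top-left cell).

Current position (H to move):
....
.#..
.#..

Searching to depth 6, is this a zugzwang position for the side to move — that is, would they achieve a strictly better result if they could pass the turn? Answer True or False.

p1 H@[..../.#../.#..]: H00[##../.#../.#..]-1 H01[.##./.#../.#..]-1 H02[..##/.#../.#..]-1 H12[..../.###/.#..]+1* H22[..../.#../.###]-1
p2 V@[..../.###/.#..]: V00[#.../####/.#..]-1* V10[..../####/##..]-1
p3 H@[#.../####/.#..]: H01[###./####/.#..]+1* H02[#.##/####/.#..]+1 H22[#.../####/.###]+1
p4 V@[###./####/.#..] terminal -1; root [..../.#../.#..] d6
suppose H passes — search the same position with V to move:
pass> p1 V@[..../.#../.#..]: V00[#.../##../.#..]-1 V02[..#./.##./.#..]+1* V03[...#/.#.#/.#..]+1 V10[..../##../##..]-1 V12[..../.##./.##.]+1 V13[..../.#.#/.#.#]+1
pass> p2 H@[..#./.##./.#..]: H00[###./.##./.#..]-1* H22[..#./.##./.###]-1
pass> p3 V@[###./.##./.#..]: V03[####/.###/.#..]+1* V10[###./###./##..]+1 V13[###./.###/.#.#]+1
pass> p4 H@[####/.###/.#..]: H22[####/.###/.###]-1*
pass> p5 V@[####/.###/.###]: V10[####/####/####]+1*
pass> p6 H@[####/####/####] terminal -1; root [..../.#../.#..] d6
for H: play +1, pass -1

zugzwang(..../.#../.#.., H) = False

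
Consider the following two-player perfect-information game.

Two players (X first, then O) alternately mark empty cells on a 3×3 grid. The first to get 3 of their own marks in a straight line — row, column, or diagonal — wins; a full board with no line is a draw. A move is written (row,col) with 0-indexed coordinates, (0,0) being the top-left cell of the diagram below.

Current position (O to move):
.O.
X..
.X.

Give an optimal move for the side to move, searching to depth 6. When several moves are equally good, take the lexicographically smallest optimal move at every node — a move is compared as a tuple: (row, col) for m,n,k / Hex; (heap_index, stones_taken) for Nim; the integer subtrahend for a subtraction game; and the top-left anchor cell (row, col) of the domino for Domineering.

O's best at [.O./X../.X.]: (2,0)

[.O./X../.X.] O move#1: (0,0):-1/OO./X../.X., (0,2):-1/.OO/X../.X., (1,1):-1/.O./XO./.X., (1,2):-1/.O./X.O/.X., (2,0):+0/.O./X../OX.*, (2,2):+0/.O./X../.XO
[.O./X../OX.] X move#2: (0,0):+0/XO./X../OX.*, (0,2):+0/.OX/X../OX., (1,1):+0/.O./XX./OX., (1,2):+0/.O./X.X/OX., (2,2):-1/.O./X../OXX
[XO./X../OX.] O move#3: (0,2):-1/XOO/X../OX., (1,1):+0/XO./XO./OX.*, (1,2):+0/XO./X.O/OX., (2,2):+0/XO./X../OXO
[XO./XO./OX.] X move#4: (0,2):+0/XOX/XO./OX.*, (1,2):-1/XO./XOX/OX., (2,2):-1/XO./XO./OXX
[XOX/XO./OX.] O move#5: (1,2):+0/XOX/XOO/OX.*, (2,2):+0/XOX/XO./OXO
[XOX/XOO/OX.] X move#6: (2,2):+0/XOX/XOO/OXX*
[XOX/XOO/OXX] end (terminal +0, O#7); searched .O./X../.X. to 6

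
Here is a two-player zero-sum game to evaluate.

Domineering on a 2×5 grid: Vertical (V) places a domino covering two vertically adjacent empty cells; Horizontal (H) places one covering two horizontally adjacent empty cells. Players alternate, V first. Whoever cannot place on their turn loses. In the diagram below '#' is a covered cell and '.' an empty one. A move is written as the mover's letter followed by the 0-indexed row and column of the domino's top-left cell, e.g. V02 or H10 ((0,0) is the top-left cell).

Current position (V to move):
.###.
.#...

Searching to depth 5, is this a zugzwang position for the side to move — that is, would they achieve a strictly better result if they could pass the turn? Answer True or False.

ply 1, V at .###./.#... | V00=-1→####./##...; V04=+1→.####/.#..#*
ply 2, H at .####/.#..# | H12=-1→.####/.####*
ply 3, V at .####/.#### | V00=+1→#####/#####*
ply 4: #####/##### is terminal -1 (H); from .###./.#... depth 5
pass branch (H moves first from the same position):
  | ply 1, H at .###./.#... | H12=-1→.###./.###.*; H13=-1→.###./.#.##
  | ply 2, V at .###./.###. | V00=+1→####./####.*; V04=+1→.####/.####
  | ply 3: ####./####. is terminal -1 (H); from .###./.#... depth 5
V moving scores +1; V passing scores +1

zugzwang(.###./.#..., V) = False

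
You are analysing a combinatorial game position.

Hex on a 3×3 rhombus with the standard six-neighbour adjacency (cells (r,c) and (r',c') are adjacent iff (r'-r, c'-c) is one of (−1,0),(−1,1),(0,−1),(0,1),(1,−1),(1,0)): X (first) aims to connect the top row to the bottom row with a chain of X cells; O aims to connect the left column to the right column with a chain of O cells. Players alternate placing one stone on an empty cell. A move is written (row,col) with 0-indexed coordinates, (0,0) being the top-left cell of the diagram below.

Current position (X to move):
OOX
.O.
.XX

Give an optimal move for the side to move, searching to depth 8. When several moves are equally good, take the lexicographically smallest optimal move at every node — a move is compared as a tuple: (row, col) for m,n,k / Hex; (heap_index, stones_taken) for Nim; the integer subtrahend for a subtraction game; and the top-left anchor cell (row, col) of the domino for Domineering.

X's best at [OOX/.O./.XX]: (1,2)

[OOX/.O./.XX] X move#1: (1,0):-1/OOX/XO./.XX, (1,2):+1/OOX/.OX/.XX*, (2,0):-1/OOX/.O./XXX
[OOX/.OX/.XX] end (terminal -1, O#2); searched OOX/.O./.XX to 8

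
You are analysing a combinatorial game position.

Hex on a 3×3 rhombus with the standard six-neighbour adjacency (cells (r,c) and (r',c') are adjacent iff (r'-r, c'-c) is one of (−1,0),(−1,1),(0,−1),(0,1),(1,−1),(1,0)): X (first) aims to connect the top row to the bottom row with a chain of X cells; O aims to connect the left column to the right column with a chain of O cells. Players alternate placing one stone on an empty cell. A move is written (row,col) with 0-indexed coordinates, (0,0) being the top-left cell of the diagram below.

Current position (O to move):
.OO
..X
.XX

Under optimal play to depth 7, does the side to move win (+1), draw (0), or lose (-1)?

value(.OO/..X/.XX, O) = +1

[.OO/..X/.XX] O move#1: (0,0):+1/OOO/..X/.XX*, (1,0):+1/.OO/O.X/.XX, (1,1):+1/.OO/.OX/.XX, (2,0):+1/.OO/..X/OXX
[OOO/..X/.XX] end (terminal -1, X#2); searched .OO/..X/.XX to 7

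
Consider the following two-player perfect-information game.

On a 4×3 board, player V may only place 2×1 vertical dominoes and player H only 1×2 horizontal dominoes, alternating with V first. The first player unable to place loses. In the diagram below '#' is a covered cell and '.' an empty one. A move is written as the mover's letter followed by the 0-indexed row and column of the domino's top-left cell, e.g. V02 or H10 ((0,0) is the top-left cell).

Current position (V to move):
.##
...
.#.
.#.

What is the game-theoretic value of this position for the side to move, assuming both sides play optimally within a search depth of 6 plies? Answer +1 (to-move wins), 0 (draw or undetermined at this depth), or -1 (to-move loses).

p1 V@[.##/.../.#./.#.]: V00[###/#../.#./.#.]+1* V10[.##/#../##./.#.]+1 V12[.##/..#/.##/.#.]+1 V20[.##/.../##./##.]+1 V22[.##/.../.##/.##]+1
p2 H@[###/#../.#./.#.]: H11[###/###/.#./.#.]-1*
p3 V@[###/###/.#./.#.]: V20[###/###/##./##.]+1* V22[###/###/.##/.##]+1
p4 H@[###/###/##./##.] terminal -1; root [.##/.../.#./.#.] d6

value(.##/.../.#./.#., V) = +1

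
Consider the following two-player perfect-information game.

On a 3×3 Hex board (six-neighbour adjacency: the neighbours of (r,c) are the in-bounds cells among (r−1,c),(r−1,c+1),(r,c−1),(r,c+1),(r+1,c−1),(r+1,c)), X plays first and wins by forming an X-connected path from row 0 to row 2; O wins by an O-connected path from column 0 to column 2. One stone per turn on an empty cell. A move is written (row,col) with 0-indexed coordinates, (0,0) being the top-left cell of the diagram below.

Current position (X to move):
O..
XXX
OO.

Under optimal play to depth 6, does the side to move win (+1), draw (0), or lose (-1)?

[O../XXX/OO.] X move#1: (0,1):-1/OX./XXX/OO., (0,2):-1/O.X/XXX/OO., (2,2):+1/O../XXX/OOX*
[O../XXX/OOX] O move#2: (0,1):-1/OO./XXX/OOX*, (0,2):-1/O.O/XXX/OOX
[OO./XXX/OOX] X move#3: (0,2):+1/OOX/XXX/OOX*
[OOX/XXX/OOX] end (terminal -1, O#4); searched O../XXX/OO. to 6

value(O../XXX/OO., X) = +1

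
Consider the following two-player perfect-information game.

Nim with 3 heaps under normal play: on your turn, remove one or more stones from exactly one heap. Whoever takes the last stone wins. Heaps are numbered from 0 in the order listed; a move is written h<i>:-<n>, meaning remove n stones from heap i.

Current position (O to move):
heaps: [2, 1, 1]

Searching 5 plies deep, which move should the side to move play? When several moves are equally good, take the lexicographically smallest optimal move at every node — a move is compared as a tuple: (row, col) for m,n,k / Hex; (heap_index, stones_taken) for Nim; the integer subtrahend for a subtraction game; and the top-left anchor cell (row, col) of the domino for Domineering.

ply 1, O at (2,1,1) | h0:-1=-1→(1,1,1); h0:-2=+1→(0,1,1)*; h1:-1=-1→(2,0,1); h2:-1=-1→(2,1,0)
ply 2, X at (0,1,1) | h1:-1=-1→(0,0,1)*; h2:-1=-1→(0,1,0)
ply 3, O at (0,0,1) | h2:-1=+1→(0,0,0)*
ply 4: (0,0,0) is terminal -1 (X); from (2,1,1) depth 5

O's best at [(2,1,1)]: h0:-2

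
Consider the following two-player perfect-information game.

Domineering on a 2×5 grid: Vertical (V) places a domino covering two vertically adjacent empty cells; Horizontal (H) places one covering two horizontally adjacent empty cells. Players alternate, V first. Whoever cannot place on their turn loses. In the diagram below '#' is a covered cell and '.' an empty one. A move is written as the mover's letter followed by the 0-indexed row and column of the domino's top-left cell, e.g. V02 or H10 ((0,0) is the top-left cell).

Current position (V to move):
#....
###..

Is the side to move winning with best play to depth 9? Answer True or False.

[#..../###..] V move#1: V03:+1/#..#./####.*, V04:-1/#...#/###.#
[#..#./####.] H move#2: H01:-1/####./####.*
[####./####.] V move#3: V04:+1/#####/#####*
[#####/#####] end (terminal -1, H#4); searched #..../###.. to 9

V winning at [#..../###..]: True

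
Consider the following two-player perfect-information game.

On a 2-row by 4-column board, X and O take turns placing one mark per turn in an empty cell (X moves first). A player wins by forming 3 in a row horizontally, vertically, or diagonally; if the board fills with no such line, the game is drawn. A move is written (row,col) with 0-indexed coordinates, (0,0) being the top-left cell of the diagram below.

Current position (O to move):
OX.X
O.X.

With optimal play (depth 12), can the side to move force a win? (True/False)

O winning at [OX.X/O.X.]: False

[OX.X/O.X.] O move#1: (0,2):+0/OXOX/O.X.*, (1,1):-1/OX.X/OOX., (1,3):-1/OX.X/O.XO
[OXOX/O.X.] X move#2: (1,1):+0/OXOX/OXX.*, (1,3):+0/OXOX/O.XX
[OXOX/OXX.] O move#3: (1,3):+0/OXOX/OXXO*
[OXOX/OXXO] end (terminal +0, X#4); searched OX.X/O.X. to 12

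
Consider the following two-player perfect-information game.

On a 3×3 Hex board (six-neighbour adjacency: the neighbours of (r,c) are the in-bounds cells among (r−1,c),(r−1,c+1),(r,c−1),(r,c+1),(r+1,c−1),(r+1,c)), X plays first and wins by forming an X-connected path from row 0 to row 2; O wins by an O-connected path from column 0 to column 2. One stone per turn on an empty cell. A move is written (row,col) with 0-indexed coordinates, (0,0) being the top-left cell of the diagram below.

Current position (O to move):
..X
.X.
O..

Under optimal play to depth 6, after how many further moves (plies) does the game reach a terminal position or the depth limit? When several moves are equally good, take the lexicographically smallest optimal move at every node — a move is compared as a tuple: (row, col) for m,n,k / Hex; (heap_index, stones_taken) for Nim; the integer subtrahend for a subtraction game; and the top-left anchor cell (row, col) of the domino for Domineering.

PV length from [..X/.X./O..]: 5 plies

p1 O@[..X/.X./O..]: (0,0)[O.X/.X./O..]-1 (0,1)[.OX/.X./O..]-1 (1,0)[..X/OX./O..]-1 (1,2)[..X/.XO/O..]-1 (2,1)[..X/.X./OO.]+1* (2,2)[..X/.X./O.O]-1
p2 X@[..X/.X./OO.]: (0,0)[X.X/.X./OO.]-1* (0,1)[.XX/.X./OO.]-1 (1,0)[..X/XX./OO.]-1 (1,2)[..X/.XX/OO.]-1 (2,2)[..X/.X./OOX]-1
p3 O@[X.X/.X./OO.]: (0,1)[XOX/.X./OO.]+1* (1,0)[X.X/OX./OO.]+1 (1,2)[X.X/.XO/OO.]+1 (2,2)[X.X/.X./OOO]+1
p4 X@[XOX/.X./OO.]: (1,0)[XOX/XX./OO.]-1* (1,2)[XOX/.XX/OO.]-1 (2,2)[XOX/.X./OOX]-1
p5 O@[XOX/XX./OO.]: (1,2)[XOX/XXO/OO.]+1* (2,2)[XOX/XX./OOO]+1
p6 X@[XOX/XXO/OO.] terminal -1; root [..X/.X./O..] d6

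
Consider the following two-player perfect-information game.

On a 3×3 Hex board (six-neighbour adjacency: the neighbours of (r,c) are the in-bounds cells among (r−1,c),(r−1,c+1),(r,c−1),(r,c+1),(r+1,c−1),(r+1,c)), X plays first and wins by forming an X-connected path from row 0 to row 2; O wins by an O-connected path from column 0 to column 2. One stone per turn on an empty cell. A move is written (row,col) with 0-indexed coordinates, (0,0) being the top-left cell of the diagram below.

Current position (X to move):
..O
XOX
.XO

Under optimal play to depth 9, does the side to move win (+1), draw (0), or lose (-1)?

value(..O/XOX/.XO, X) = +1

p1 X@[..O/XOX/.XO]: (0,0)[X.O/XOX/.XO]-1 (0,1)[.XO/XOX/.XO]-1 (2,0)[..O/XOX/XXO]+1*
p2 O@[..O/XOX/XXO]: (0,0)[O.O/XOX/XXO]-1* (0,1)[.OO/XOX/XXO]-1
p3 X@[O.O/XOX/XXO]: (0,1)[OXO/XOX/XXO]+1*
p4 O@[OXO/XOX/XXO] terminal -1; root [..O/XOX/.XO] d9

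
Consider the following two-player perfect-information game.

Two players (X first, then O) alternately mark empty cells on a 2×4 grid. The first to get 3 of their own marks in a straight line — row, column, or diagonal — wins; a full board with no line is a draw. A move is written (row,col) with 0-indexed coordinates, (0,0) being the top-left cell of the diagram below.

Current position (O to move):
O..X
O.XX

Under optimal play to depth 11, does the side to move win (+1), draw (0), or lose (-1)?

value(O..X/O.XX, O) = 0

p1 O@[O..X/O.XX]: (0,1)[OO.X/O.XX]-1 (0,2)[O.OX/O.XX]-1 (1,1)[O..X/OOXX]+0*
p2 X@[O..X/OOXX]: (0,1)[OX.X/OOXX]+0* (0,2)[O.XX/OOXX]+0
p3 O@[OX.X/OOXX]: (0,2)[OXOX/OOXX]+0*
p4 X@[OXOX/OOXX] terminal +0; root [O..X/O.XX] d11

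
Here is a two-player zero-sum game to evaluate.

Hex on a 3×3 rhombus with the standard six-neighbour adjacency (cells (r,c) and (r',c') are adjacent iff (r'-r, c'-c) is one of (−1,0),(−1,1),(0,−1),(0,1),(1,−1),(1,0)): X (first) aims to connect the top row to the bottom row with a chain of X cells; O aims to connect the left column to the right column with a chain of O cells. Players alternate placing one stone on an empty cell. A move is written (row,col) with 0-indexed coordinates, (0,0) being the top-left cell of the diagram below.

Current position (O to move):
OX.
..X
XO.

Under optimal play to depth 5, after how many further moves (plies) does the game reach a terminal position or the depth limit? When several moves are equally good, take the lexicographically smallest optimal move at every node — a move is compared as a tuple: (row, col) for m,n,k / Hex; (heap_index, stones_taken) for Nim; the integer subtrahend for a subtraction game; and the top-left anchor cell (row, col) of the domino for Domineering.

PV length from [OX./..X/XO.]: 2 plies

p1 O@[OX./..X/XO.]: (0,2)[OXO/..X/XO.]-1* (1,0)[OX./O.X/XO.]-1 (1,1)[OX./.OX/XO.]-1 (2,2)[OX./..X/XOO]-1
p2 X@[OXO/..X/XO.]: (1,0)[OXO/X.X/XO.]+1* (1,1)[OXO/.XX/XO.]+1 (2,2)[OXO/..X/XOX]+1
p3 O@[OXO/X.X/XO.] terminal -1; root [OX./..X/XO.] d5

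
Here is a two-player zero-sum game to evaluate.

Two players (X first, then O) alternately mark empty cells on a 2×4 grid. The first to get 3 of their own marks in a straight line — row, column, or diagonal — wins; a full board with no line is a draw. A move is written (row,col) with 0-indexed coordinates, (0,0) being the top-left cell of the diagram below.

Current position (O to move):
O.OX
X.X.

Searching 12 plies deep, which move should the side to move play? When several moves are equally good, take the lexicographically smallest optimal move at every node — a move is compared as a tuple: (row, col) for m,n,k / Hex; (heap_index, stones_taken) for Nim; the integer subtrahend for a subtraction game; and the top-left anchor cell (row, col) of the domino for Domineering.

O's best at [O.OX/X.X.]: (0,1)

[O.OX/X.X.] O move#1: (0,1):+1/OOOX/X.X.*, (1,1):+0/O.OX/XOX., (1,3):-1/O.OX/X.XO
[OOOX/X.X.] end (terminal -1, X#2); searched O.OX/X.X. to 12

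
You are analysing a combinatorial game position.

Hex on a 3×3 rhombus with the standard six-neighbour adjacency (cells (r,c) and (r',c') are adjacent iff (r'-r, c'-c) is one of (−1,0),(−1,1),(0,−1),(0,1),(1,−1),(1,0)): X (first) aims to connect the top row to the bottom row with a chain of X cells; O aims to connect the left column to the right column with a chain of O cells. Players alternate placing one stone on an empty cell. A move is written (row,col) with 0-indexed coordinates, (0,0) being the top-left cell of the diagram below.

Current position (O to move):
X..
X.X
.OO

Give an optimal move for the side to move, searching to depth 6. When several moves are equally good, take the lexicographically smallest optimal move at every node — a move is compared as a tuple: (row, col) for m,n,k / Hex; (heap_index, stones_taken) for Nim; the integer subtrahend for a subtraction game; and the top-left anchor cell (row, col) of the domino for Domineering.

O's best at [X../X.X/.OO]: (2,0)

p1 O@[X../X.X/.OO]: (0,1)[XO./X.X/.OO]-1 (0,2)[X.O/X.X/.OO]-1 (1,1)[X../XOX/.OO]-1 (2,0)[X../X.X/OOO]+1*
p2 X@[X../X.X/OOO] terminal -1; root [X../X.X/.OO] d6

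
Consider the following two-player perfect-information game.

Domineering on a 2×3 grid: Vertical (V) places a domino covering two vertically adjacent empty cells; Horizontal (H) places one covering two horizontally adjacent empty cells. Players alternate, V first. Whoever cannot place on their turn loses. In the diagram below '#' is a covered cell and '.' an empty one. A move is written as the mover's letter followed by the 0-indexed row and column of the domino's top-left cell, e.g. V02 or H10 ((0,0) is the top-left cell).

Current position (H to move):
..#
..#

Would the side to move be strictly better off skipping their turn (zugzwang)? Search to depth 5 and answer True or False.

ply 1, H at ..#/..# | H00=+1→###/..#*; H10=+1→..#/###
ply 2: ###/..# is terminal -1 (V); from ..#/..# depth 5
if H skipped the turn, V would face:
~ ply 1, V at ..#/..# | V00=+1→#.#/#.#*; V01=+1→.##/.##
~ ply 2: #.#/#.# is terminal -1 (H); from ..#/..# depth 5
compare (H): move=+1 vs pass=-1

zugzwang(..#/..#, H) = False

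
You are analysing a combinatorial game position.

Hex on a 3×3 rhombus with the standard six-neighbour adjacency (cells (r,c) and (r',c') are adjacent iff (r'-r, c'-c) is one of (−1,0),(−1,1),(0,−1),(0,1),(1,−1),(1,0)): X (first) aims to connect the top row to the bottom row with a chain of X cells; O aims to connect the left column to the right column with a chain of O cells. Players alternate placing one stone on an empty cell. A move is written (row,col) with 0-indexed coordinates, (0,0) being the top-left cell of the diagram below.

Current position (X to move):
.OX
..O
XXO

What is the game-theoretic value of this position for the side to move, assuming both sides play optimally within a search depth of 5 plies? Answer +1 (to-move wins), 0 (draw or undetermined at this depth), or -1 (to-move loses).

p1 X@[.OX/..O/XXO]: (0,0)[XOX/..O/XXO]+1* (1,0)[.OX/X.O/XXO]+1 (1,1)[.OX/.XO/XXO]+1
p2 O@[XOX/..O/XXO]: (1,0)[XOX/O.O/XXO]-1* (1,1)[XOX/.OO/XXO]-1
p3 X@[XOX/O.O/XXO]: (1,1)[XOX/OXO/XXO]+1*
p4 O@[XOX/OXO/XXO] terminal -1; root [.OX/..O/XXO] d5

value(.OX/..O/XXO, X) = +1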